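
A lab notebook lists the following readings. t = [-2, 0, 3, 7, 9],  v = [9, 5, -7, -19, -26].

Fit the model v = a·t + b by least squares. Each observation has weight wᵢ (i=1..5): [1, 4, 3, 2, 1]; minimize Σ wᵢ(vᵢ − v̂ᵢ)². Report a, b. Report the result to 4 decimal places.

a = -3.3411, b = 4.0213

XᵀWX·[a, b]ᵀ = XᵀWv reads: 210·a + 30·b = -581;  30·a + 11·b = -56.
(Σwᵢ·t·t = 210, Σwᵢ·t = 30, Σwᵢ·1 = 11, Σwᵢ·t·v = -581, Σwᵢ·v = -56.)
det = 210·11 − 30² = 1410.
a = ((-581)·11 − 30·(-56))/1410 = -4711/1410; b = (210·(-56) − 30·(-581))/1410 = 189/47.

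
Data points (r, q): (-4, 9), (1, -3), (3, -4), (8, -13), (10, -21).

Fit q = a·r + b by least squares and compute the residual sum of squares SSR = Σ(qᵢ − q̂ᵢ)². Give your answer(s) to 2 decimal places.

SSR = 12.80

Sums needed: Σr·r = 190, Σr = 18, Σ1 = 5.
For Mᵀq: Σr·q = -365, Σq = -32.
MᵀM·[a, b]ᵀ = Mᵀq becomes [[190, 18]; [18, 5]]·[a, b]ᵀ = [-365, -32]ᵀ.
Eliminating b: 5·(row 1) − 18·(row 2) gives 626·a = 5·(-365) − 18·(-32) = -1249, so a = -1249/626.
Then b = ((-32) − 18·(-1249/626))/5 = 245/313.
Residuals: 74/313, -1119/626, 753/626, 682/313, -573/313; SSR = 8011/626.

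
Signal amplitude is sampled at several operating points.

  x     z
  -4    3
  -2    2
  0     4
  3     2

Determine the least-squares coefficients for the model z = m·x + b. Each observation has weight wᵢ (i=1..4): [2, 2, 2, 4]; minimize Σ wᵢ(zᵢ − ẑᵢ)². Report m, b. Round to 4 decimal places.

m = -0.1053, b = 2.6000

With design matrix M, MᵀWM = [[76, 0]; [0, 10]] and MᵀWz = [-8, 26]ᵀ.
Determinant 76·10 − 0² = 760.
m = ((-8)·10 − 0·26)/760 = -2/19; b = (76·26 − 0·(-8))/760 = 13/5.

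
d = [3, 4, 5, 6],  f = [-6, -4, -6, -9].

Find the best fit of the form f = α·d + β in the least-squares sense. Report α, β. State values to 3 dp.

α = -1.100, β = -1.300

From the data, Σd·d = 86, Σd = 18, Σ1 = 4.
Moment sums: Σd·f = -118, Σf = -25.
AᵀA·[α, β]ᵀ = Aᵀf becomes [[86, 18]; [18, 4]]·[α, β]ᵀ = [-118, -25]ᵀ.
det = 86·4 − 18² = 20.
α = ((-118)·4 − 18·(-25))/20 = -11/10; β = (86·(-25) − 18·(-118))/20 = -13/10.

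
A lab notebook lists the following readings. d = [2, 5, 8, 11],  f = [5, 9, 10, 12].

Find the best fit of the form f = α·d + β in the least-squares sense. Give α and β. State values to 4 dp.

Entries of XᵀX: Σd·d = 214, Σd = 26, Σ1 = 4.
Moment sums: Σd·f = 267, Σf = 36.
So XᵀX·[α, β]ᵀ = Xᵀf: [[214, 26]; [26, 4]]·[α, β]ᵀ = [267, 36]ᵀ.
Δ = 214·4 − 26² = 180.
α = (267·4 − 26·36)/180 = 11/15; β = (214·36 − 26·267)/180 = 127/30.

α = 0.7333, β = 4.2333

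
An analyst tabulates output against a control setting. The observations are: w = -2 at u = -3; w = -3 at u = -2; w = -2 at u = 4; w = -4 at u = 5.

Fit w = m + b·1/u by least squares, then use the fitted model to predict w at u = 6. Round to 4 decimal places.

Forming MᵀM = [[4, -23/60]; [-23/60, 1669/3600]] and Mᵀw = [-11, 13/15]ᵀ gives MᵀM·[m, b]ᵀ = Mᵀw.
Eliminating b: (1669/3600)·(row 1) − (-23/60)·(row 2) gives (683/400)·m = (1669/3600)·(-11) − (-23/60)·(13/15) = -1907/400, so m = -1907/683.
Then b = ((13/15) − (-23/60)·(-1907/683))/(1669/3600) = -300/683.
At u = 6: ŵ = (-1907/683)·(1) + (-300/683)·(1/6) = -1957/683.

ŵ = -2.8653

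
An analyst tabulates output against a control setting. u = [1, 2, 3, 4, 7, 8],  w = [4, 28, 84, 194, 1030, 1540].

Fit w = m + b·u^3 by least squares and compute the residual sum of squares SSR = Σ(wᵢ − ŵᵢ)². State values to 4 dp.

SSR = 9.2410

Forming XᵀX = [[6, 955]; [955, 384683]] and Xᵀw = [2880, 1156682]ᵀ gives XᵀX·[m, b]ᵀ = Xᵀw.
Determinant 6·384683 − 955² = 1396073.
m = (2880·384683 − 955·1156682)/1396073 = 3255730/1396073; b = (6·1156682 − 955·2880)/1396073 = 4189692/1396073.
Residuals: -1861130/1396073, 2316778/1396073, 892718/1396073, -557856/1396073, -2364896/1396073, 1574386/1396073; SSR = 12901072/1396073.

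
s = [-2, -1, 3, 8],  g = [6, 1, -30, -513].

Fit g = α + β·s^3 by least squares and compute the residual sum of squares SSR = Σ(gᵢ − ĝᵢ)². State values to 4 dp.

SSR = 4.7534

Sums needed: Σ1 = 4, Σs^3 = 530, Σs^3·s^3 = 262938.
For Mᵀg: Σg = -536, Σs^3·g = -263515.
MᵀM·[α, β]ᵀ = Mᵀg becomes [[4, 530]; [530, 262938]]·[α, β]ᵀ = [-536, -263515]ᵀ.
Eliminating β: 262938·(row 1) − 530·(row 2) gives 770852·α = 262938·(-536) − 530·(-263515) = -1271818, so α = -635909/385426.
Then β = ((-263515) − 530·(-635909/385426))/262938 = -192495/192713.
Residuals: -131455/385426, 636345/385426, -532141/385426, 27251/385426; SSR = 916041/192713.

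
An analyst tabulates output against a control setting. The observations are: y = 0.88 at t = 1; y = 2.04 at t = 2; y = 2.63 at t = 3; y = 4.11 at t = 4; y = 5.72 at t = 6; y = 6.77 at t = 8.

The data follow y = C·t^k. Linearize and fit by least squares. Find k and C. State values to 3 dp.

With ln yᵢ as the transformed response and ln tᵢ as the regressor:
XᵀX = [[11.1437, 7.0493]; [7.0493, 6]], rhs = [10.6176, 6.6220]ᵀ  (here Σln t = 7.0493, Σ(ln t)² = 11.1437, Σln y = 6.6220, Σln t·ln y = 10.6176).
Solving (det = 17.1702): k = 0.99159, ln C = -0.06133, so C = exp(-0.06133) = 0.94051.

k = 0.992, C = 0.941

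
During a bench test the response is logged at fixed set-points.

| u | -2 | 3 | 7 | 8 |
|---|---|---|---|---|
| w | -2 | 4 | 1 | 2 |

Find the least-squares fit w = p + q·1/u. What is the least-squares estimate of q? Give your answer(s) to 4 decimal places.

XᵀX·[p, q]ᵀ = Xᵀw reads: 4·p + (17/168)·q = 5;  (17/168)·p + (11209/28224)·q = 229/84.
Eliminating q: (11209/28224)·(row 1) − (17/168)·(row 2) gives (14849/9408)·p = (11209/28224)·5 − (17/168)·(229/84) = 48259/28224, so p = 48259/44547.
Then q = ((229/84) − (17/168)·(48259/44547))/(11209/28224) = 97832/14849.

q = 6.5885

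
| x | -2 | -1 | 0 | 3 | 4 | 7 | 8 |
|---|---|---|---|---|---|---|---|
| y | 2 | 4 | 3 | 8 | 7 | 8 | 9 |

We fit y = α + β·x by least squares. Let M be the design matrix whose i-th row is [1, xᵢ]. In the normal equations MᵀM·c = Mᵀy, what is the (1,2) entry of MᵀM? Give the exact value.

19

Row 1 ↔ basis 1, column 2 ↔ basis x, so (MᵀM)_{1,2} = Σᵢ x = (1)·(-2) + (1)·(-1) + (1)·(0) + (1)·(3) + (1)·(4) + (1)·(7) + (1)·(8) = 19.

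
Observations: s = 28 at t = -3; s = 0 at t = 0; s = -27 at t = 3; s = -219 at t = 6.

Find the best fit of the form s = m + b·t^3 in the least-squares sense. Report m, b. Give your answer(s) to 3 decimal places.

m = 0.340, b = -1.016

Setting ∂/∂m … = 0 gives: 4·m + 216·b = -218;  216·m + 48114·b = -48789.
Δ = 4·48114 − 216² = 145800.
m = ((-218)·48114 − 216·(-48789))/145800 = 17/50; b = (4·(-48789) − 216·(-218))/145800 = -457/450.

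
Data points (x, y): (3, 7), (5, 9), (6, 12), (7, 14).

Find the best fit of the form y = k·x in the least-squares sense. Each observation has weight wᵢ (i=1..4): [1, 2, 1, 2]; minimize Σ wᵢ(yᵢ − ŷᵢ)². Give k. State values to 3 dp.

With design matrix A, AᵀWA = [[193]] and AᵀWy = [379]ᵀ.
Hence k = 379 / 193 ≈ 1.96373.

k = 1.964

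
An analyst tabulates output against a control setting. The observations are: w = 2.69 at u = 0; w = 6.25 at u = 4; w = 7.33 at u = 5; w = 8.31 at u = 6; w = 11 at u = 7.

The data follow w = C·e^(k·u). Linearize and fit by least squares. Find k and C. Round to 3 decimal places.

With ln wᵢ as the transformed response and uᵢ as the regressor:
AᵀA = [[126.0000, 22.0000]; [22.0000, 5]], rhs = [46.7802, 9.3295]ᵀ  (here Σu = 22.0000, Σ(u)² = 126.0000, Σln w = 9.3295, Σu·ln w = 46.7802).
Δ = 126.0000·5 − (22.0000)² = 146.0000; k = (46.7802·5 − 22.0000·9.3295)/146.0000 = 0.19625, ln C = (126.0000·9.3295 − 22.0000·46.7802)/146.0000 = 1.00237, so C = exp(1.00237) = 2.72473.

k = 0.196, C = 2.725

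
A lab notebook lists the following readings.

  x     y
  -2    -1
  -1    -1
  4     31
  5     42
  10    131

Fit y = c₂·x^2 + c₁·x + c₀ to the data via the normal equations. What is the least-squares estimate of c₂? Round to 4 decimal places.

AᵀA·[c₂, c₁, c₀]ᵀ = Aᵀy reads: 10898·c₂ + 1180·c₁ + 146·c₀ = 14641;  1180·c₂ + 146·c₁ + 16·c₀ = 1647;  146·c₂ + 16·c₁ + 5·c₀ = 202.
Inverting the 3×3 Gram matrix, [c₂, c₁, c₀]ᵀ = [369/386, 3899/1158, 991/579]ᵀ.

c₂ = 0.9560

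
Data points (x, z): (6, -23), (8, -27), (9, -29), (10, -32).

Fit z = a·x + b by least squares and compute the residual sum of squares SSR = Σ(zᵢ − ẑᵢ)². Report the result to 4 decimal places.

The normal system AᵀA·[a, b]ᵀ = Aᵀz is [[281, 33]; [33, 4]]·[a, b]ᵀ = [-935, -111]ᵀ.
Determinant 281·4 − 33² = 35.
a = ((-935)·4 − 33·(-111))/35 = -11/5; b = (281·(-111) − 33·(-935))/35 = -48/5.
Residuals: -1/5, 1/5, 2/5, -2/5; SSR = 2/5.

SSR = 0.4000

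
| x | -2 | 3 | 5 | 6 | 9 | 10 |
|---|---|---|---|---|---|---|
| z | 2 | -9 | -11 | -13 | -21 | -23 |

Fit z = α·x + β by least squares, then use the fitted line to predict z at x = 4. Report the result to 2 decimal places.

ẑ = -10.09

Compute the Gram sums: Σx·x = 255, Σx = 31, Σ1 = 6.
And Σx·z = -583, Σz = -75.
MᵀM·[α, β]ᵀ = Mᵀz becomes [[255, 31]; [31, 6]]·[α, β]ᵀ = [-583, -75]ᵀ.
det = 255·6 − 31² = 569.
α = ((-583)·6 − 31·(-75))/569 = -1173/569; β = (255·(-75) − 31·(-583))/569 = -1052/569.
At x = 4: ẑ = (-1173/569)·(4) + (-1052/569)·(1) = -5744/569.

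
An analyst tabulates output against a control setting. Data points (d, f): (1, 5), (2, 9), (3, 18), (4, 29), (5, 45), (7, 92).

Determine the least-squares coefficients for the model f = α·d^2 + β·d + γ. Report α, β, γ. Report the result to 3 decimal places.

α = 2.143, β = -2.743, γ = 5.914

The normal system XᵀX·[α, β, γ]ᵀ = Xᵀf is [[3380, 568, 104]; [568, 104, 22]; [104, 22, 6]]·[α, β, γ]ᵀ = [6300, 1062, 198]ᵀ.
Solving the 3×3 system (Gaussian elimination) gives α = 15/7, β = -96/35, γ = 207/35.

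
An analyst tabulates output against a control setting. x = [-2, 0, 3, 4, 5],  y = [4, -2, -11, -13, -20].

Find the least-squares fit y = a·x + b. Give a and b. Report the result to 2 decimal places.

a = -3.21, b = -1.99

With design matrix A, AᵀA = [[54, 10]; [10, 5]] and Aᵀy = [-193, -42]ᵀ.
Eliminating b: 5·(row 1) − 10·(row 2) gives 170·a = 5·(-193) − 10·(-42) = -545, so a = -109/34.
Then b = ((-42) − 10·(-109/34))/5 = -169/85.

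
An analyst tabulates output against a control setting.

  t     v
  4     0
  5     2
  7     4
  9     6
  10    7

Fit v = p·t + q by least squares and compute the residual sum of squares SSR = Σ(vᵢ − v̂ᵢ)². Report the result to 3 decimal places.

SSR = 0.454

Entries of MᵀM: Σt·t = 271, Σt = 35, Σ1 = 5.
And Σt·v = 162, Σv = 19.
Normal equations: [[271, 35]; [35, 5]]·[p, q]ᵀ = [162, 19]ᵀ.
det = 271·5 − 35² = 130.
p = (162·5 − 35·19)/130 = 29/26; q = (271·19 − 35·162)/130 = -521/130.
Residuals: -59/130, 28/65, 1/5, -2/65, -19/130; SSR = 59/130.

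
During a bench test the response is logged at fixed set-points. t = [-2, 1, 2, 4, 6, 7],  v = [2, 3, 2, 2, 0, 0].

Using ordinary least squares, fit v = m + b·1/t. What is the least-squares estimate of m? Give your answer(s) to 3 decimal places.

m = 1.250

From the data, Σ1 = 6, Σ1/t = 131/84, Σ1/t·1/t = 11365/7056.
Right-hand side: Σv = 9, Σ1/t·v = 7/2.
So AᵀA·[m, b]ᵀ = Aᵀv: [[6, 131/84]; [131/84, 11365/7056]]·[m, b]ᵀ = [9, 7/2]ᵀ.
Eliminating b: (11365/7056)·(row 1) − (131/84)·(row 2) gives (51029/7056)·m = (11365/7056)·9 − (131/84)·(7/2) = 21257/2352, so m = 63771/51029.
Then b = ((7/2) − (131/84)·(63771/51029))/(11365/7056) = 49140/51029.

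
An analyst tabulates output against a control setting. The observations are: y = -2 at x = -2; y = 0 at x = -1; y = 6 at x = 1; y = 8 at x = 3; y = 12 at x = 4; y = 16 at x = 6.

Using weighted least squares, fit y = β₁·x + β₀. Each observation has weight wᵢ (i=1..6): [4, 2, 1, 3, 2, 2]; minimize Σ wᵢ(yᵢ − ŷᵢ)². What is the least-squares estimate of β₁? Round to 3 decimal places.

From the data, Σwᵢ·x·x = 150, Σwᵢ·x = 20, Σwᵢ·1 = 14.
And Σwᵢ·x·y = 382, Σwᵢ·y = 78.
Normal equations: [[150, 20]; [20, 14]]·[β₁, β₀]ᵀ = [382, 78]ᵀ.
Eliminating β₀: 14·(row 1) − 20·(row 2) gives 1700·β₁ = 14·382 − 20·78 = 3788, so β₁ = 947/425.
Then β₀ = (78 − 20·(947/425))/14 = 203/85.

β₁ = 2.228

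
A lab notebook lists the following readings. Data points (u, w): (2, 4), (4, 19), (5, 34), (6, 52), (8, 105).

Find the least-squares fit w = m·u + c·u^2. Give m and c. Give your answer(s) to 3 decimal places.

The normal equations are: 145·m + 925·c = 1406;  925·m + 6289·c = 9762.
(Σu·u = 145, Σu·u^2 = 925, Σu^2·u^2 = 6289, Σu·w = 1406, Σu^2·w = 9762.)
det = 145·6289 − 925² = 56280.
m = (1406·6289 − 925·9762)/56280 = -6697/2010; c = (145·9762 − 925·1406)/56280 = 821/402.

m = -3.332, c = 2.042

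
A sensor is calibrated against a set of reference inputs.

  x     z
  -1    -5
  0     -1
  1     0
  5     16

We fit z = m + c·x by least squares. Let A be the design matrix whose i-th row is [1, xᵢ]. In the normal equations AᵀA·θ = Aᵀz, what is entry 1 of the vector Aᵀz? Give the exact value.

Entry 1 ↔ basis 1, so (Aᵀz)_{1} = Σᵢ zᵢ = (1)·(-5) + (1)·(-1) + (1)·(0) + (1)·(16) = 10.

10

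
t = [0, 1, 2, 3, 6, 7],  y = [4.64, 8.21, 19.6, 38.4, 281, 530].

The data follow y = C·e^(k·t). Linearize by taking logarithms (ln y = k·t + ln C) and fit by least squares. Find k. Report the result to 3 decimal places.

Taking logs, ln y = k·t + ln C, so regress ln y on t.
Σt = 19.0000, Σ(t)² = 99.0000, Σln y = 22.1749, Σt·ln y = 96.7409.
Equations: 99.0000·k + 19.0000·ln C = 96.7409;  19.0000·k + 6·ln C = 22.1749.
Δ = 99.0000·6 − (19.0000)² = 233.0000; k = (96.7409·6 − 19.0000·22.1749)/233.0000 = 0.68293, ln C = (99.0000·22.1749 − 19.0000·96.7409)/233.0000 = 1.53321.

k = 0.683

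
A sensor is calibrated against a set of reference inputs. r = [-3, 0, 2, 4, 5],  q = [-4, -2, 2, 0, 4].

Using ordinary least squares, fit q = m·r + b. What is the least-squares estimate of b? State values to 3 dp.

b = -1.398

Compute the Gram sums: Σr·r = 54, Σr = 8, Σ1 = 5.
Right-hand side: Σr·q = 36, Σq = 0.
MᵀM·[m, b]ᵀ = Mᵀq becomes [[54, 8]; [8, 5]]·[m, b]ᵀ = [36, 0]ᵀ.
Eliminating b: 5·(row 1) − 8·(row 2) gives 206·m = 5·36 − 8·0 = 180, so m = 90/103.
Then b = (0 − 8·(90/103))/5 = -144/103.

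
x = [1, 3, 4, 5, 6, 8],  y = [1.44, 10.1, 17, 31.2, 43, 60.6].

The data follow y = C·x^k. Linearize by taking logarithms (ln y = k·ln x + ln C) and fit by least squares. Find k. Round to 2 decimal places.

k = 1.85

With ln yᵢ as the transformed response and ln xᵢ as the regressor:
XᵀX = [[13.2535, 7.9655]; [7.9655, 6]], rhs = [27.2792, 16.8163]ᵀ  (here Σln x = 7.9655, Σ(ln x)² = 13.2535, Σln y = 16.8163, Σln x·ln y = 27.2792).
Solving (det = 16.0713): k = 1.84952, ln C = 0.34731.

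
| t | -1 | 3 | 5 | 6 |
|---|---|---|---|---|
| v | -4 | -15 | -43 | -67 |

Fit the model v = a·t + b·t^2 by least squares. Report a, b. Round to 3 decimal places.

a = 1.697, b = -2.121

Forming MᵀM = [[71, 367]; [367, 2003]] and Mᵀv = [-658, -3626]ᵀ gives MᵀM·[a, b]ᵀ = Mᵀv.
Δ = 71·2003 − 367² = 7524.
a = ((-658)·2003 − 367·(-3626))/7524 = 56/33; b = (71·(-3626) − 367·(-658))/7524 = -70/33.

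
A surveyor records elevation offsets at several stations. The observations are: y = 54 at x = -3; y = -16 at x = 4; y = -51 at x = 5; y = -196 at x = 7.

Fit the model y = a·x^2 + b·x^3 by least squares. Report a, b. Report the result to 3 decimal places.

a = 2.976, b = -0.997

Compute the Gram sums: Σx^2·x^2 = 3363, Σx^2·x^3 = 20713, Σx^3·x^3 = 138099.
And Σx^2·y = -10649, Σx^3·y = -76085.
Eliminating b: 138099·(row 1) − 20713·(row 2) gives 35398568·a = 138099·(-10649) − 20713·(-76085) = 105332354, so a = 52666177/17699284.
Then b = ((-76085) − 20713·(52666177/17699284))/138099 = -17650559/17699284.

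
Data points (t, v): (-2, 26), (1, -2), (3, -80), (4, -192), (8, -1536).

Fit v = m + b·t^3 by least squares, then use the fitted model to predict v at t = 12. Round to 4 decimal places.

With design matrix X, XᵀX = [[5, 596]; [596, 267034]] and Xᵀv = [-1784, -801090]ᵀ.
Δ = 5·267034 − 596² = 979954.
m = ((-1784)·267034 − 596·(-801090))/979954 = 530492/489977; b = (5·(-801090) − 596·(-1784))/979954 = -1471093/489977.
At t = 12: v̂ = (530492/489977)·(1) + (-1471093/489977)·(1728) = -2541518212/489977.

v̂ = -5187.0153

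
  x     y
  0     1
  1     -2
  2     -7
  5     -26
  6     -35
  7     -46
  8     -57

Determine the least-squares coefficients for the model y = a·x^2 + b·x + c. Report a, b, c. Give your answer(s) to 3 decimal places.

a = -0.601, b = -2.428, c = 0.856

The normal system AᵀA·[a, b, c]ᵀ = Aᵀy is [[8435, 1205, 179]; [1205, 179, 29]; [179, 29, 7]]·[a, b, c]ᵀ = [-7842, -1134, -172]ᵀ.
Solving the 3×3 system (Gaussian elimination) gives a = -1077/1792, b = -4351/1792, c = 767/896.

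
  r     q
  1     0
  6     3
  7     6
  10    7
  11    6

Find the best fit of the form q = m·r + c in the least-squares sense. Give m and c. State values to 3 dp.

m = 0.677, c = -0.342

Forming AᵀA = [[307, 35]; [35, 5]] and Aᵀq = [196, 22]ᵀ gives AᵀA·[m, c]ᵀ = Aᵀq.
Eliminating c: 5·(row 1) − 35·(row 2) gives 310·m = 5·196 − 35·22 = 210, so m = 21/31.
Then c = (22 − 35·(21/31))/5 = -53/155.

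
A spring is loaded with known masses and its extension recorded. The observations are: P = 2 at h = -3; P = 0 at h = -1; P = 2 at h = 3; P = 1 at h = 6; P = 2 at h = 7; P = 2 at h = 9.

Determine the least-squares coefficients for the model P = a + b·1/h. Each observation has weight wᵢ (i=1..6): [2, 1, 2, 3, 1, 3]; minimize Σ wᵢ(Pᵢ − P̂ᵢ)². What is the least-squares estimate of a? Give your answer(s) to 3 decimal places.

Entries of XᵀWX: Σwᵢ·1 = 12, Σwᵢ·1/h = -1/42, Σwᵢ·1/h·1/h = 8389/5292.
And Σwᵢ·P = 19, Σwᵢ·1/h·P = 61/42.
Eliminating b: (8389/5292)·(row 1) − (-1/42)·(row 2) gives (11185/588)·a = (8389/5292)·19 − (-1/42)·(61/42) = 79787/2646, so a = 159574/100665.
Then b = ((61/42) − (-1/42)·(159574/100665))/(8389/5292) = 10514/11185.

a = 1.585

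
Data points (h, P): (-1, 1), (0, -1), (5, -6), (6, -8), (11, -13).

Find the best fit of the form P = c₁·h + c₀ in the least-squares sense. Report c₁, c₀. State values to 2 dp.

c₁ = -1.15, c₀ = -0.59

From the data, Σh·h = 183, Σh = 21, Σ1 = 5.
And Σh·P = -222, ΣP = -27.
Normal equations: [[183, 21]; [21, 5]]·[c₁, c₀]ᵀ = [-222, -27]ᵀ.
Eliminating c₀: 5·(row 1) − 21·(row 2) gives 474·c₁ = 5·(-222) − 21·(-27) = -543, so c₁ = -181/158.
Then c₀ = ((-27) − 21·(-181/158))/5 = -93/158.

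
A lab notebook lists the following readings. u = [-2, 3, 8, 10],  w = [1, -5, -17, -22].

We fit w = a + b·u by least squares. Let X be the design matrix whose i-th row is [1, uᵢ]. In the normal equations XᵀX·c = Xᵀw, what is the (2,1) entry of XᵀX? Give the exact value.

19

Row 2 ↔ basis u, column 1 ↔ basis 1, so (XᵀX)_{2,1} = Σᵢ u = (-2)·(1) + (3)·(1) + (8)·(1) + (10)·(1) = 19.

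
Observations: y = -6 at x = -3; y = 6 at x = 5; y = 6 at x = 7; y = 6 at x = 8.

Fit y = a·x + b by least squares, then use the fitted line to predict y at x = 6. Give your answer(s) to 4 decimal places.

Entries of AᵀA: Σx·x = 147, Σx = 17, Σ1 = 4.
For Aᵀy: Σx·y = 138, Σy = 12.
So AᵀA·[a, b]ᵀ = Aᵀy: [[147, 17]; [17, 4]]·[a, b]ᵀ = [138, 12]ᵀ.
Δ = 147·4 − 17² = 299.
a = (138·4 − 17·12)/299 = 348/299; b = (147·12 − 17·138)/299 = -582/299.
At x = 6: ŷ = (348/299)·(6) + (-582/299)·(1) = 1506/299.

ŷ = 5.0368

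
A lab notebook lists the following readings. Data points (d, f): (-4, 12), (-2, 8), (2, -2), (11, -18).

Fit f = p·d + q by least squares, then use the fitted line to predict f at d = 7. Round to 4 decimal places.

Forming XᵀX = [[145, 7]; [7, 4]] and Xᵀf = [-266, 0]ᵀ gives XᵀX·[p, q]ᵀ = Xᵀf.
Eliminating q: 4·(row 1) − 7·(row 2) gives 531·p = 4·(-266) − 7·0 = -1064, so p = -1064/531.
Then q = (0 − 7·(-1064/531))/4 = 1862/531.
At d = 7: f̂ = (-1064/531)·(7) + (1862/531)·(1) = -1862/177.

f̂ = -10.5198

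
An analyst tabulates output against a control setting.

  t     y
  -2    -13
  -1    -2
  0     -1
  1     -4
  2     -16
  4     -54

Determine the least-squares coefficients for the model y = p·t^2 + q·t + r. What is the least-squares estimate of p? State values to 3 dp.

Compute the Gram sums: Σt^2·t^2 = 290, Σt^2·t = 64, Σt^2 = 26, Σt·t = 26, Σt = 4, Σ1 = 6.
Moment sums: Σt^2·y = -986, Σt·y = -224, Σy = -90.
Normal equations: [[290, 64, 26]; [64, 26, 4]; [26, 4, 6]]·[p, q, r]ᵀ = [-986, -224, -90]ᵀ.
Row-reducing yields p = -67/21, q = -68/105, r = -26/35.

p = -3.190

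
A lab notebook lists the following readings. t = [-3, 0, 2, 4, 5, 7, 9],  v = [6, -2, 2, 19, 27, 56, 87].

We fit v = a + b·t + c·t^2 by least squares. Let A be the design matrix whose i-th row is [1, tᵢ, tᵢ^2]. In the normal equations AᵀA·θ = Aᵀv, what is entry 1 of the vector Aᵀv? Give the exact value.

195

Entry 1 ↔ basis 1, so (Aᵀv)_{1} = Σᵢ vᵢ = (1)·(6) + (1)·(-2) + (1)·(2) + (1)·(19) + (1)·(27) + (1)·(56) + (1)·(87) = 195.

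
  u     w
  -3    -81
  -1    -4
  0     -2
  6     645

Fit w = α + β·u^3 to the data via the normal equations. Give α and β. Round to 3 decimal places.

α = -1.055, β = 2.991

Normal-equation sums: Σ1 = 4, Σu^3 = 188, Σu^3·u^3 = 47386.
And Σw = 558, Σu^3·w = 141511.
MᵀM·[α, β]ᵀ = Mᵀw becomes [[4, 188]; [188, 47386]]·[α, β]ᵀ = [558, 141511]ᵀ.
Determinant 4·47386 − 188² = 154200.
α = (558·47386 − 188·141511)/154200 = -4067/3855; β = (4·141511 − 188·558)/154200 = 23057/7710.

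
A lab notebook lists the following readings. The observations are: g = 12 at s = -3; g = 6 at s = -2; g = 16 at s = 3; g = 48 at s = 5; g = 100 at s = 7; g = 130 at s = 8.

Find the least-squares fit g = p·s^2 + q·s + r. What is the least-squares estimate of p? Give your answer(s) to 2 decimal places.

With design matrix X, XᵀX = [[7300, 972, 160]; [972, 160, 18]; [160, 18, 6]] and Xᵀg = [14696, 1980, 312]ᵀ.
Inverting the 3×3 Gram matrix, [p, q, r]ᵀ = [60828/29801, 11178/29801, -105962/29801]ᵀ.

p = 2.04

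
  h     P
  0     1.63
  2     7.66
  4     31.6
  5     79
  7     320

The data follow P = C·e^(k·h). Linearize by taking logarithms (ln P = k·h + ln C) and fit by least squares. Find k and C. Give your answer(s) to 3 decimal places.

Taking logs, ln P = k·h + ln C, so regress ln P on h.
XᵀX = [[94.0000, 18.0000]; [18.0000, 5]], rhs = [80.1101, 16.1155]ᵀ  (here Σh = 18.0000, Σ(h)² = 94.0000, Σln P = 16.1155, Σh·ln P = 80.1101).
Δ = 94.0000·5 − (18.0000)² = 146.0000; k = (80.1101·5 − 18.0000·16.1155)/146.0000 = 0.75665, ln C = (94.0000·16.1155 − 18.0000·80.1101)/146.0000 = 0.49915, so C = exp(0.49915) = 1.64732.

k = 0.757, C = 1.647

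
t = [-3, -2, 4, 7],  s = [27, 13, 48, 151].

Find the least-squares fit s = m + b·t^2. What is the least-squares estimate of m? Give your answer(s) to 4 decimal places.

m = -0.3710

From the data, Σ1 = 4, Σt^2 = 78, Σt^2·t^2 = 2754.
For Mᵀs: Σs = 239, Σt^2·s = 8462.
det = 4·2754 − 78² = 4932.
m = (239·2754 − 78·8462)/4932 = -305/822; b = (4·8462 − 78·239)/4932 = 7603/2466.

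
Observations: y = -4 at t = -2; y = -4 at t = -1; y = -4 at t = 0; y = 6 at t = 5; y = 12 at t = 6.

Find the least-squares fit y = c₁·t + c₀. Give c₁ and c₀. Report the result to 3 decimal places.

Normal-equation sums: Σt·t = 66, Σt = 8, Σ1 = 5.
Right-hand side: Σt·y = 114, Σy = 6.
XᵀX·[c₁, c₀]ᵀ = Xᵀy becomes [[66, 8]; [8, 5]]·[c₁, c₀]ᵀ = [114, 6]ᵀ.
det = 66·5 − 8² = 266.
c₁ = (114·5 − 8·6)/266 = 261/133; c₀ = (66·6 − 8·114)/266 = -258/133.

c₁ = 1.962, c₀ = -1.940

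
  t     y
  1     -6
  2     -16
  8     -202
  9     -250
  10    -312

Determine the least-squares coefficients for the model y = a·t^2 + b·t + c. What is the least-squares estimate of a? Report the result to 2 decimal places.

a = -3.03

Entries of XᵀX: Σt^2·t^2 = 20674, Σt^2·t = 2250, Σt^2 = 250, Σt·t = 250, Σt = 30, Σ1 = 5.
Moment sums: Σt^2·y = -64448, Σt·y = -7024, Σy = -786.
Solving the 3×3 system (Gaussian elimination) gives a = -367/121, b = -287/605, c = -1634/605.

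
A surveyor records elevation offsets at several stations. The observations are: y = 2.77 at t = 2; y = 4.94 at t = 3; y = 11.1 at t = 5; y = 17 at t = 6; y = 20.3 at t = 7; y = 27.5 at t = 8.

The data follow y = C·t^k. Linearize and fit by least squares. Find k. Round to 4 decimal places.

With ln yᵢ as the transformed response and ln tᵢ as the regressor:
Sums: Σln t = 9.2183, Σ(ln t)² = 15.5987, Σln y = 14.1812, Σln t·ln y = 24.1614.
Normal system: [[15.5987, 9.2183]; [9.2183, 6]]·[k, ln C]ᵀ = [24.1614, 14.1812]ᵀ.
Δ = 15.5987·6 − (9.2183)² = 8.6152; k = (24.1614·6 − 9.2183·14.1812)/8.6152 = 1.65312, ln C = (15.5987·14.1812 − 9.2183·24.1614)/8.6152 = -0.17631.

k = 1.6531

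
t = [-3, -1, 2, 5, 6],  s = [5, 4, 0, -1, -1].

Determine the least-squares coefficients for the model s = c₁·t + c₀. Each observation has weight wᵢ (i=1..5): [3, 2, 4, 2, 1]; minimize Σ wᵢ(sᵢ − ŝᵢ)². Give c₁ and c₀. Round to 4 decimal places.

The normal equations are: 131·c₁ + 13·c₀ = -69;  13·c₁ + 12·c₀ = 20.
(Σwᵢ·t·t = 131, Σwᵢ·t = 13, Σwᵢ·1 = 12, Σwᵢ·t·s = -69, Σwᵢ·s = 20.)
det = 131·12 − 13² = 1403.
c₁ = ((-69)·12 − 13·20)/1403 = -1088/1403; c₀ = (131·20 − 13·(-69))/1403 = 3517/1403.

c₁ = -0.7755, c₀ = 2.5068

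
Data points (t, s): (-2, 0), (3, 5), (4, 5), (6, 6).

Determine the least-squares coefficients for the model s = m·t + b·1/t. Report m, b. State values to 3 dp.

Sums needed: Σt·t = 65, Σt·1/t = 4, Σ1/t·1/t = 65/144.
For Xᵀs: Σt·s = 71, Σ1/t·s = 47/12.
Normal equations: [[65, 4]; [4, 65/144]]·[m, b]ᵀ = [71, 47/12]ᵀ.
det = 65·(65/144) − 4² = 1921/144.
m = (71·(65/144) − 4·(47/12))/(1921/144) = 2359/1921; b = (65·(47/12) − 4·71)/(1921/144) = -4236/1921.

m = 1.228, b = -2.205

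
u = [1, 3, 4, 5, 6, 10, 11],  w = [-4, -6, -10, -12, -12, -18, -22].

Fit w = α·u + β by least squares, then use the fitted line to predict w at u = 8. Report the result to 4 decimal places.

The normal system MᵀM·[α, β]ᵀ = Mᵀw is [[308, 40]; [40, 7]]·[α, β]ᵀ = [-616, -84]ᵀ.
Eliminating β: 7·(row 1) − 40·(row 2) gives 556·α = 7·(-616) − 40·(-84) = -952, so α = -238/139.
Then β = ((-84) − 40·(-238/139))/7 = -308/139.
At u = 8: ŵ = (-238/139)·(8) + (-308/139)·(1) = -2212/139.

ŵ = -15.9137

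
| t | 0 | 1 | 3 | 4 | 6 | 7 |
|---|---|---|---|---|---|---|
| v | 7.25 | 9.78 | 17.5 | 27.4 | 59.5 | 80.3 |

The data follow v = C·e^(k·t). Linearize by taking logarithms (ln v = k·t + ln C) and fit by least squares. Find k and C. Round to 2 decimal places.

k = 0.35, C = 6.84

Let Y = ln v. Fitting Y = k·t + ln C by least squares:
Σt = 21.0000, Σ(t)² = 111.0000, Σln v = 18.9058, Σt·ln v = 79.3254.
Equations: 111.0000·k + 21.0000·ln C = 79.3254;  21.0000·k + 6·ln C = 18.9058.
Solving (det = 225.0000): k = 0.35080, ln C = 1.92318, so C = exp(1.92318) = 6.84266.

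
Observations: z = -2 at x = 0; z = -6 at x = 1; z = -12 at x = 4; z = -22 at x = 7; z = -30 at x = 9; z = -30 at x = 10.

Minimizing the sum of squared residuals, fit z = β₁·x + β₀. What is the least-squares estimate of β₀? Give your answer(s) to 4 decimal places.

β₀ = -2.0653

The normal system MᵀM·[β₁, β₀]ᵀ = Mᵀz is [[247, 31]; [31, 6]]·[β₁, β₀]ᵀ = [-778, -102]ᵀ.
det = 247·6 − 31² = 521.
β₁ = ((-778)·6 − 31·(-102))/521 = -1506/521; β₀ = (247·(-102) − 31·(-778))/521 = -1076/521.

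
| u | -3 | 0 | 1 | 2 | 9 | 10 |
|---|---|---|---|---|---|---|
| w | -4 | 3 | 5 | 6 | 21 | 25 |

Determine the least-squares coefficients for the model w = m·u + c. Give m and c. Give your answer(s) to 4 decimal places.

From the data, Σu·u = 195, Σu = 19, Σ1 = 6.
And Σu·w = 468, Σw = 56.
Δ = 195·6 − 19² = 809.
m = (468·6 − 19·56)/809 = 1744/809; c = (195·56 − 19·468)/809 = 2028/809.

m = 2.1557, c = 2.5068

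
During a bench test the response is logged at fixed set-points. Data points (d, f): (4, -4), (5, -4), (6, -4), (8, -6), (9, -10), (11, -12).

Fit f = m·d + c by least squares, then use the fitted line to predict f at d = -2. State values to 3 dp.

The normal system AᵀA·[m, c]ᵀ = Aᵀf is [[343, 43]; [43, 6]]·[m, c]ᵀ = [-330, -40]ᵀ.
Δ = 343·6 − 43² = 209.
m = ((-330)·6 − 43·(-40))/209 = -260/209; c = (343·(-40) − 43·(-330))/209 = 470/209.
At d = -2: f̂ = (-260/209)·(-2) + (470/209)·(1) = 90/19.

f̂ = 4.737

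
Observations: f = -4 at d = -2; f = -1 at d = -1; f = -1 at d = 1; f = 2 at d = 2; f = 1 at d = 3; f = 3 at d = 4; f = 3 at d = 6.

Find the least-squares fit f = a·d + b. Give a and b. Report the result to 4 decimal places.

Entries of XᵀX: Σd·d = 71, Σd = 13, Σ1 = 7.
Moment sums: Σd·f = 45, Σf = 3.
Determinant 71·7 − 13² = 328.
a = (45·7 − 13·3)/328 = 69/82; b = (71·3 − 13·45)/328 = -93/82.

a = 0.8415, b = -1.1341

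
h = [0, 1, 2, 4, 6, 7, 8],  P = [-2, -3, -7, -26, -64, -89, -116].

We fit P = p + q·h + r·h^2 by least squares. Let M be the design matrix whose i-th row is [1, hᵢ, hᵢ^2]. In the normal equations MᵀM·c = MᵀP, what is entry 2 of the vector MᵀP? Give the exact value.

Entry 2 ↔ basis h, so (MᵀP)_{2} = Σᵢ (h)·Pᵢ = (0)·(-2) + (1)·(-3) + (2)·(-7) + (4)·(-26) + (6)·(-64) + (7)·(-89) + (8)·(-116) = -2056.

-2056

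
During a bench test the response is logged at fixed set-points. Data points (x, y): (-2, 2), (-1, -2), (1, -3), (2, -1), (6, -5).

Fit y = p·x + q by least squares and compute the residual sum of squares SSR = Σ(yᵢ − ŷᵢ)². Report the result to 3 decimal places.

MᵀM·[p, q]ᵀ = Mᵀy reads: 46·p + 6·q = -37;  6·p + 5·q = -9.
Eliminating q: 5·(row 1) − 6·(row 2) gives 194·p = 5·(-37) − 6·(-9) = -131, so p = -131/194.
Then q = ((-9) − 6·(-131/194))/5 = -96/97.
Residuals: 159/97, -327/194, -259/194, 130/97, 4/97; SSR = 1767/194.

SSR = 9.108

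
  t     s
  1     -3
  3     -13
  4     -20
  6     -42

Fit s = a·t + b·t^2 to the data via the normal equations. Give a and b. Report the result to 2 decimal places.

a = -1.54, b = -0.91

Sums needed: Σt·t = 62, Σt·t^2 = 308, Σt^2·t^2 = 1634.
Moment sums: Σt·s = -374, Σt^2·s = -1952.
AᵀA·[a, b]ᵀ = Aᵀs becomes [[62, 308]; [308, 1634]]·[a, b]ᵀ = [-374, -1952]ᵀ.
Eliminating b: 1634·(row 1) − 308·(row 2) gives 6444·a = 1634·(-374) − 308·(-1952) = -9900, so a = -275/179.
Then b = ((-1952) − 308·(-275/179))/1634 = -162/179.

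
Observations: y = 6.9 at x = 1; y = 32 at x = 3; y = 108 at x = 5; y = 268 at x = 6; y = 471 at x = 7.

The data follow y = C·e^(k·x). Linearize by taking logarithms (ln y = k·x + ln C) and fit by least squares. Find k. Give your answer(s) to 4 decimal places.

k = 0.7042

Linearized form: ln y = k·x + ln C. From the 5 transformed points,
XᵀX = [[120.0000, 22.0000]; [22.0000, 5]], rhs = [112.3693, 21.8252]ᵀ  (here Σx = 22.0000, Σ(x)² = 120.0000, Σln y = 21.8252, Σx·ln y = 112.3693).
Solving (det = 116.0000): k = 0.70424, ln C = 1.26641.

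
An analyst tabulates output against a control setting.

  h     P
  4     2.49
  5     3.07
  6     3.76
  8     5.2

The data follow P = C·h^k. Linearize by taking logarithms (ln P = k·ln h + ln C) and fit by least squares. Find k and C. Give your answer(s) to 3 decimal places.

k = 1.068, C = 0.558

Taking logs, ln P = k·ln h + ln C, so regress ln P on ln h.
AᵀA = [[12.0466, 6.8669]; [6.8669, 4]], rhs = [8.8713, 5.0070]ᵀ  (here Σln h = 6.8669, Σ(ln h)² = 12.0466, Σln P = 5.0070, Σln h·ln P = 8.8713).
Solving (det = 1.0316): k = 1.06846, ln C = -0.58250, so C = exp(-0.58250) = 0.55850.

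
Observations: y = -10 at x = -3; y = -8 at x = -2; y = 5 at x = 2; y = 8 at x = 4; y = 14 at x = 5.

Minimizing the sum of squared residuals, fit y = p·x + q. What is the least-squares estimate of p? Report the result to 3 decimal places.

Compute the Gram sums: Σx·x = 58, Σx = 6, Σ1 = 5.
Right-hand side: Σx·y = 158, Σy = 9.
Eliminating q: 5·(row 1) − 6·(row 2) gives 254·p = 5·158 − 6·9 = 736, so p = 368/127.
Then q = (9 − 6·(368/127))/5 = -213/127.

p = 2.898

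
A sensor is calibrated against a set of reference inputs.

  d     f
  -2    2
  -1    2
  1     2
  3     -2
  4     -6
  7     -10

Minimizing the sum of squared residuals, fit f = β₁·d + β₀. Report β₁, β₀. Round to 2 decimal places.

Setting ∂/∂β₁ … = 0 gives: 80·β₁ + 12·β₀ = -104;  12·β₁ + 6·β₀ = -12.
Eliminating β₀: 6·(row 1) − 12·(row 2) gives 336·β₁ = 6·(-104) − 12·(-12) = -480, so β₁ = -10/7.
Then β₀ = ((-12) − 12·(-10/7))/6 = 6/7.

β₁ = -1.43, β₀ = 0.86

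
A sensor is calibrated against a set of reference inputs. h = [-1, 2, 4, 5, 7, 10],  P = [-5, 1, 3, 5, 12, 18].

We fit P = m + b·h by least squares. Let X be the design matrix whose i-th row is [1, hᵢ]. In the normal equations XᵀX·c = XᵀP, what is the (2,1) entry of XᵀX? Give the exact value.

27

Row 2 ↔ basis h, column 1 ↔ basis 1, so (XᵀX)_{2,1} = Σᵢ h = (-1)·(1) + (2)·(1) + (4)·(1) + (5)·(1) + (7)·(1) + (10)·(1) = 27.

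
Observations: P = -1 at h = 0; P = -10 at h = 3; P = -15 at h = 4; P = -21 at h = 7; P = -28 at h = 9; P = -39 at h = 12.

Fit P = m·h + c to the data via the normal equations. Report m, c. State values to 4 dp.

m = -3.0791, c = -1.0387

Compute the Gram sums: Σh·h = 299, Σh = 35, Σ1 = 6.
And Σh·P = -957, ΣP = -114.
So XᵀX·[m, c]ᵀ = XᵀP: [[299, 35]; [35, 6]]·[m, c]ᵀ = [-957, -114]ᵀ.
Δ = 299·6 − 35² = 569.
m = ((-957)·6 − 35·(-114))/569 = -1752/569; c = (299·(-114) − 35·(-957))/569 = -591/569.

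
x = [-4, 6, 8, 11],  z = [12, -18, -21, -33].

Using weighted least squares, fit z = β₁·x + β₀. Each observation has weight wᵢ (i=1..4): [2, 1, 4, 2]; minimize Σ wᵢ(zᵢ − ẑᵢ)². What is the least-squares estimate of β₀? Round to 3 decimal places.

Compute the Gram sums: Σwᵢ·x·x = 566, Σwᵢ·x = 52, Σwᵢ·1 = 9.
Moment sums: Σwᵢ·x·z = -1602, Σwᵢ·z = -144.
AᵀWA·[β₁, β₀]ᵀ = AᵀWz becomes [[566, 52]; [52, 9]]·[β₁, β₀]ᵀ = [-1602, -144]ᵀ.
Eliminating β₀: 9·(row 1) − 52·(row 2) gives 2390·β₁ = 9·(-1602) − 52·(-144) = -6930, so β₁ = -693/239.
Then β₀ = ((-144) − 52·(-693/239))/9 = 180/239.

β₀ = 0.753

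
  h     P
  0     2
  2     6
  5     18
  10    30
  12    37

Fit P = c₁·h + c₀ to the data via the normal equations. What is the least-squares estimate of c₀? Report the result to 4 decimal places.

With design matrix A, AᵀA = [[273, 29]; [29, 5]] and AᵀP = [846, 93]ᵀ.
Δ = 273·5 − 29² = 524.
c₁ = (846·5 − 29·93)/524 = 1533/524; c₀ = (273·93 − 29·846)/524 = 855/524.

c₀ = 1.6317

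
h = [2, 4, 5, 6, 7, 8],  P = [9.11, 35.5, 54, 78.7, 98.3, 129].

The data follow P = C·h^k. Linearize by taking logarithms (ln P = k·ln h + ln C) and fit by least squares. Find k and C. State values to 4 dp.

k = 1.9114, C = 2.4643

Let Y = ln P. Fitting Y = k·ln h + ln C by least squares:
Σln h = 9.5060, Σ(ln h)² = 16.3136, Σln P = 23.5814, Σln h·ln P = 39.7556.
Equations: 16.3136·k + 9.5060·ln C = 39.7556;  9.5060·k + 6·ln C = 23.5814.
Δ = 16.3136·6 − (9.5060)² = 7.5177; k = (39.7556·6 − 9.5060·23.5814)/7.5177 = 1.91141, ln C = (16.3136·23.5814 − 9.5060·39.7556)/7.5177 = 0.90192, so C = exp(0.90192) = 2.46434.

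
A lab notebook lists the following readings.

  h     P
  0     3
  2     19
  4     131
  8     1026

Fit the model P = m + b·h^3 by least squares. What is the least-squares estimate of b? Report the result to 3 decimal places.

Setting ∂/∂m … = 0 gives: 4·m + 584·b = 1179;  584·m + 266304·b = 533848.
(Σ1 = 4, Σh^3 = 584, Σh^3·h^3 = 266304, ΣP = 1179, Σh^3·P = 533848.)
Eliminating b: 266304·(row 1) − 584·(row 2) gives 724160·m = 266304·1179 − 584·533848 = 2205184, so m = 472/155.
Then b = (533848 − 584·(472/155))/266304 = 180857/90520.

b = 1.998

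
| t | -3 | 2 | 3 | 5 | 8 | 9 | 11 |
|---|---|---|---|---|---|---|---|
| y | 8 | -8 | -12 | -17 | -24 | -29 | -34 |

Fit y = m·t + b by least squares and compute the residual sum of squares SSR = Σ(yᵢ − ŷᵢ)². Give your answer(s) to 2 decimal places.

Sums needed: Σt·t = 313, Σt = 35, Σ1 = 7.
Moment sums: Σt·y = -988, Σy = -116.
XᵀX·[m, b]ᵀ = Xᵀy becomes [[313, 35]; [35, 7]]·[m, b]ᵀ = [-988, -116]ᵀ.
Δ = 313·7 − 35² = 966.
m = ((-988)·7 − 35·(-116))/966 = -68/23; b = (313·(-116) − 35·(-988))/966 = -288/161.
Residuals: 148/161, -48/161, -216/161, -3/7, 232/161, -97/161, 50/161; SSR = 878/161.

SSR = 5.45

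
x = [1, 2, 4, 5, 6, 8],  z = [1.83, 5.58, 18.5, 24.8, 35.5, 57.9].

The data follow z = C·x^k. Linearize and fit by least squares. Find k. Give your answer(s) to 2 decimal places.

k = 1.66

Taking logs, ln z = k·ln x + ln C, so regress ln z on ln x.
Sums: Σln x = 7.5601, Σ(ln x)² = 12.5270, Σln z = 16.0804, Σln x·ln z = 25.2398.
Normal system: [[12.5270, 7.5601]; [7.5601, 6]]·[k, ln C]ᵀ = [25.2398, 16.0804]ᵀ.
Δ = 12.5270·6 − (7.5601)² = 18.0074; k = (25.2398·6 − 7.5601·16.0804)/18.0074 = 1.65876, ln C = (12.5270·16.0804 − 7.5601·25.2398)/18.0074 = 0.59000.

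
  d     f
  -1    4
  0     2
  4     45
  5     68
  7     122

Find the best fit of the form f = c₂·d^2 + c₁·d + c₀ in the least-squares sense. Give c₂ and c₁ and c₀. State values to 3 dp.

Normal-equation sums: Σd^2·d^2 = 3283, Σd^2·d = 531, Σd^2 = 91, Σd·d = 91, Σd = 15, Σ1 = 5.
For Mᵀf: Σd^2·f = 8402, Σd·f = 1370, Σf = 241.
Row-reducing yields c₂ = 22251/10336, c₁ = 20579/10336, c₀ = 15745/5168.

c₂ = 2.153, c₁ = 1.991, c₀ = 3.047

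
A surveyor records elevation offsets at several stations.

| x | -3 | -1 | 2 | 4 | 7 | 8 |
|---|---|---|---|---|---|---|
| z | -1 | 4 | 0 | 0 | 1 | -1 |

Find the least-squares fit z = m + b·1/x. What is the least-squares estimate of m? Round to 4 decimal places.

Setting ∂/∂m … = 0 gives: 6·m + (-53/168)·b = 3;  (-53/168)·m + (41197/28224)·b = -613/168.
det = 6·(41197/28224) − (-53/168)² = 244373/28224.
m = (3·(41197/28224) − (-53/168)·(-613/168))/(244373/28224) = 91102/244373; b = (6·(-613/168) − (-53/168)·3)/(244373/28224) = -591192/244373.

m = 0.3728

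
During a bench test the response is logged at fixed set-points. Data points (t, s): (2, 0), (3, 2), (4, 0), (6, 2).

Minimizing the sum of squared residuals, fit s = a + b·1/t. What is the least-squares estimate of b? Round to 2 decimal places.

b = -4.11

With design matrix M, MᵀM = [[4, 5/4]; [5/4, 65/144]] and Mᵀs = [4, 1]ᵀ.
Eliminating b: (65/144)·(row 1) − (5/4)·(row 2) gives (35/144)·a = (65/144)·4 − (5/4)·1 = 5/9, so a = 16/7.
Then b = (1 − (5/4)·(16/7))/(65/144) = -144/35.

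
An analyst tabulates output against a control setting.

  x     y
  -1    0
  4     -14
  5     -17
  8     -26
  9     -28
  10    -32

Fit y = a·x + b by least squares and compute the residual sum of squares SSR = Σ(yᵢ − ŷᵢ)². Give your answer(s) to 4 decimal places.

SSR = 0.7928

The normal equations are: 287·a + 35·b = -921;  35·a + 6·b = -117.
(Σx·x = 287, Σx = 35, Σ1 = 6, Σx·y = -921, Σy = -117.)
det = 287·6 − 35² = 497.
a = ((-921)·6 − 35·(-117))/497 = -1431/497; b = (287·(-117) − 35·(-921))/497 = -192/71.
Residuals: -87/497, 110/497, 50/497, -130/497, 307/497, -250/497; SSR = 394/497.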